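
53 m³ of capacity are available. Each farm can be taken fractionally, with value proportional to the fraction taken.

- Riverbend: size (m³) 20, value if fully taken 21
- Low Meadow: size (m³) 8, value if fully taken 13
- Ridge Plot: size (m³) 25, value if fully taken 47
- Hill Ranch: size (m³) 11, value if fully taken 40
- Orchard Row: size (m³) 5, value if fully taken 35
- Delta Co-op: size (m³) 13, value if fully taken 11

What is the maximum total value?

139.2

Sort by value density: Orchard Row 35/5≈7, Hill Ranch 40/11≈3.64, Ridge Plot 47/25≈1.88, Low Meadow 13/8≈1.62, Riverbend 21/20≈1.05, Delta Co-op 11/13≈0.846.
Take all of Orchard Row (5 m³, value 35) — 48 m³ left.
Hill Ranch: take in full, 11 m³ for value 40 — 37 left.
All 25 m³ of Ridge Plot fit (value 47) — 12 remain.
Take all of Low Meadow (8 m³, value 13) — 4 m³ left.
4 m³ left: a 4/20 share of Riverbend gives 21×4/20 = 4.2.
Total value = 139.2.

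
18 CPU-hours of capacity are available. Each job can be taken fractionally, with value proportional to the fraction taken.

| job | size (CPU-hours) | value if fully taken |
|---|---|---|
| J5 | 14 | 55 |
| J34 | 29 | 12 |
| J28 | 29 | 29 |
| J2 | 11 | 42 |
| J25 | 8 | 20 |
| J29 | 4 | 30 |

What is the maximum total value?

85

Sort by value density: J29 30/4≈7.5, J5 55/14≈3.93, J2 42/11≈3.82, J25 20/8≈2.5, J28 29/29≈1, J34 12/29≈0.414.
All 4 CPU-hours of J29 fit (value 30) — 14 remain.
Take all of J5 (14 CPU-hours, value 55) — 0 CPU-hours left.
Total value = 85.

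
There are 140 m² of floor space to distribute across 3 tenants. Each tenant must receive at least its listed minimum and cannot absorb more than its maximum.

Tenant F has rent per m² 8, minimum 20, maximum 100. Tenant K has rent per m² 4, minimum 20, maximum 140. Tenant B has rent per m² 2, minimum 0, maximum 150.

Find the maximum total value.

Meeting every minimum uses 20+20+0 = 40 m², leaving 100.
Rank by rent per m²: Tenant F 8 > Tenant K 4 > Tenant B 2.
Tenant F takes 80 more to reach its cap of 100 — 20 left.
Tenant K: +20 (room for 120) → 40. Pool exhausted.
Total = 8×100 + 4×40 = 960.

960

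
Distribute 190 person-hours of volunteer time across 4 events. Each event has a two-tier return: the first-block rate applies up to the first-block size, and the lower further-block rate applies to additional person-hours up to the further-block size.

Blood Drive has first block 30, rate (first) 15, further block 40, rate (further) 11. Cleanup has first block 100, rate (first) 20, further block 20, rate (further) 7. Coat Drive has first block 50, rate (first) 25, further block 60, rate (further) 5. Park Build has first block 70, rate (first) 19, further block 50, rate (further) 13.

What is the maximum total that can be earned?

Rank every tier by rate: Coat Drive/first 25 > Cleanup/first 20 > Park Build/first 19 > Blood Drive/first 15 > Park Build/second 13 > Blood Drive/second 11 > Cleanup/second 7 > Coat Drive/second 5.
Coat Drive/first (25): +50 → 140 left.
Cleanup/first (20): +100 → 40 left.
Park Build first at 19: only 40 left, fill 40.
Total = 25×50 + 20×100 + 19×40 = 4010.

4010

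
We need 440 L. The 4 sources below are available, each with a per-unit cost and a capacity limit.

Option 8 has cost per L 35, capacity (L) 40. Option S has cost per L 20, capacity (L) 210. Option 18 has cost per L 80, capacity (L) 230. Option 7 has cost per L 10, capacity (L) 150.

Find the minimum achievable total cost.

10300

Fill from the cheapest source first.
Option 7 at 10: take all 150 L — 290 still needed.
Take 210 from Option S at 20 — need 80 more.
Option 8 (35): use full 40 — 40 L to go.
Option 18 at 80: take 40 of its 230 — requirement met.
Cost = 150×10 + 210×20 + 40×35 + 40×80 = 10300.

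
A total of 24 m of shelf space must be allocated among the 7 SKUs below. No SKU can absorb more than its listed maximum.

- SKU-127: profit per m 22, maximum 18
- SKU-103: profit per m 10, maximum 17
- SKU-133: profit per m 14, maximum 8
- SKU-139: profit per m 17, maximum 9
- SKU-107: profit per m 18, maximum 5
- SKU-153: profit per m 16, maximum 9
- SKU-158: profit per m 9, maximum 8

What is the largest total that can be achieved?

503

Highest profit per m first: SKU-127 22 > SKU-107 18 > SKU-139 17 > SKU-153 16 > SKU-133 14 > SKU-103 10 > SKU-158 9.
Give SKU-127 18 to hit its cap of 18 ; 6 left.
SKU-107 takes 5 to reach its cap of 5 ; 1 left.
SKU-139: +1 (room for 9) → 1. Pool exhausted.
Total = 22×18 + 17×1 + 18×5 = 503.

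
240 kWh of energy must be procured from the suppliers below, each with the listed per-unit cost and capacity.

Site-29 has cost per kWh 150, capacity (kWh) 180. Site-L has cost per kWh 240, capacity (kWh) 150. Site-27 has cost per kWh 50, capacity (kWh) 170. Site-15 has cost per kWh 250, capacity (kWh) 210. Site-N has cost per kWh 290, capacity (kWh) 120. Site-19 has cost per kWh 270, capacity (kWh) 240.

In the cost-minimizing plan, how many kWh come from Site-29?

70

Use suppliers in increasing cost order.
Take 170 from Site-27 at 50 ; need 70 more.
Site-29 at 150: take 70 of its 180 ; requirement met.
Site-L, Site-15, Site-19, Site-N: unused.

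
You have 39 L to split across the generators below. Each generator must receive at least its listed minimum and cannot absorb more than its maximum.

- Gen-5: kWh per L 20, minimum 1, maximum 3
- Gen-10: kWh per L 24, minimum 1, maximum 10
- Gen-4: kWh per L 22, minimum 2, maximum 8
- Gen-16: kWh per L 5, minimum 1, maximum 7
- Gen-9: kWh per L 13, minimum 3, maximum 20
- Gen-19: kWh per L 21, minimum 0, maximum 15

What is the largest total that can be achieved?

815

Meeting every minimum uses 1+1+2+1+3+0 = 8 L, leaving 31.
Highest kWh per L first: Gen-10 24 > Gen-4 22 > Gen-19 21 > Gen-5 20 > Gen-9 13 > Gen-16 5.
Give Gen-10 9 more to hit its cap of 10 — 22 left.
Gen-4 takes 6 more to reach its cap of 8 — 16 left.
Gen-19: +15 to 15 (cap) — 1 left.
Gen-5: +1 (room for 2) → 2. Pool exhausted.
Total = 20×2 + 24×10 + 22×8 + 5×1 + 13×3 + 21×15 = 815.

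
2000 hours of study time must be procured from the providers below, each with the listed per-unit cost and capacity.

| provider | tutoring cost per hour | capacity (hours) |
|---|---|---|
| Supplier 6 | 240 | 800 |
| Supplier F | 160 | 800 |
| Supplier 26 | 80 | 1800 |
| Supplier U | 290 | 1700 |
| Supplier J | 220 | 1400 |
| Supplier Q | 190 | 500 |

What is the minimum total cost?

Cheapest first:
Supplier 26 (80): use full 1800 → 200 hours to go.
Take 200 from Supplier F at 160 to finish.
Supplier Q, Supplier J, Supplier 6, Supplier U: unused.
Cost = 1800×80 + 200×160 = 176000.

176000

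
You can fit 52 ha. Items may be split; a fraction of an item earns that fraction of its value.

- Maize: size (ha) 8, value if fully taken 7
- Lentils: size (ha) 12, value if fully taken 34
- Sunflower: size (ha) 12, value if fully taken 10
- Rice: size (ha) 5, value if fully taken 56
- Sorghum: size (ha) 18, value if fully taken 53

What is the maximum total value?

157.5

Best value per unit of size first: Rice 56/5≈11.2, Sorghum 53/18≈2.94, Lentils 34/12≈2.83, Maize 7/8≈0.875, Sunflower 10/12≈0.833.
Rice: take in full, 5 ha for value 56 → 47 left.
Take all of Sorghum (18 ha, value 53) → 29 ha left.
Take all of Lentils (12 ha, value 34) → 17 ha left.
All 8 ha of Maize fit (value 7) → 9 remain.
Only 9 ha remain; take 9/12 of Sunflower for value 10×9/12 = 7.5.
Total value = 157.5.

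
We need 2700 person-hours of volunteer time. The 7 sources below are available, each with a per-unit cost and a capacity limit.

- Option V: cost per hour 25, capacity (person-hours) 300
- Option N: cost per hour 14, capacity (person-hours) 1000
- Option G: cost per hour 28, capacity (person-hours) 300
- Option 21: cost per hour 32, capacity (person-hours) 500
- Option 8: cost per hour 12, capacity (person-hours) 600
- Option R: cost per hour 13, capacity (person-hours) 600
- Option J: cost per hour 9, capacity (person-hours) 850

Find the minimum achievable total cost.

Use sources in increasing cost order.
Option J at 9: take all 850 person-hours → 1850 still needed.
Option 8 at 12: take all 600 person-hours → 1250 still needed.
Option R (13): use full 600 → 650 person-hours to go.
Take 650 from Option N at 14 to finish.
Option V, Option G, Option 21: unused.
Cost = 850×9 + 600×12 + 600×13 + 650×14 = 31750.

31750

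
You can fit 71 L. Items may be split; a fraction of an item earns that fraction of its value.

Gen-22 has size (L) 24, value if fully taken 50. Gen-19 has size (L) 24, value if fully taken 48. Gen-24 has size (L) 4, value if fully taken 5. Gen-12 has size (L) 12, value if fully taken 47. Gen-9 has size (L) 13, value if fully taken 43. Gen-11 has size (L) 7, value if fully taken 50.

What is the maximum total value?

220

Best value per unit of size first: Gen-11 50/7≈7.14, Gen-12 47/12≈3.92, Gen-9 43/13≈3.31, Gen-22 50/24≈2.08, Gen-19 48/24≈2, Gen-24 5/4≈1.25.
Take all of Gen-11 (7 L, value 50) ; 64 L left.
Gen-12: take in full, 12 L for value 47 ; 52 left.
Gen-9: take in full, 13 L for value 43 ; 39 left.
Gen-22: take in full, 24 L for value 50 ; 15 left.
Only 15 L remain; take 15/24 of Gen-19 for value 48×15/24 = 30.
Total value = 220.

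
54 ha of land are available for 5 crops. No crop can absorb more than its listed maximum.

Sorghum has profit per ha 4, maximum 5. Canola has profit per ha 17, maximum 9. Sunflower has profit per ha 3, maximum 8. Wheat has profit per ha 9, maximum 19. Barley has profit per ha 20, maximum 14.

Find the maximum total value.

Rank by profit per ha: Barley 20 > Canola 17 > Wheat 9 > Sorghum 4 > Sunflower 3.
Barley takes 14 to reach its cap of 14 ; 40 left.
Canola: +9 to 9 (cap) ; 31 left.
Wheat takes 19 to reach its cap of 19 ; 12 left.
Sorghum: +5 to 5 (cap) ; 7 left.
Sunflower: +7 (room for 8) → 7. Pool exhausted.
Total = 4×5 + 17×9 + 3×7 + 9×19 + 20×14 = 645.

645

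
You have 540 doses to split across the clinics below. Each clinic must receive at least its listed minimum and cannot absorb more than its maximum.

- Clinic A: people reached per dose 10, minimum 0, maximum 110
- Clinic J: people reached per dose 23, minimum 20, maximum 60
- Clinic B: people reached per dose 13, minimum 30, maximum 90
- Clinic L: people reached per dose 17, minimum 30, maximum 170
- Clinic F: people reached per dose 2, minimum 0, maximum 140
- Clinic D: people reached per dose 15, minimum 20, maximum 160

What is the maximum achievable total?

Meeting every minimum uses 0+20+30+30+0+20 = 100 doses, leaving 440.
Order the clinics by people reached per dose: Clinic J 23 > Clinic L 17 > Clinic D 15 > Clinic B 13 > Clinic A 10 > Clinic F 2.
Clinic J: +40 to 60 (cap) → 400 left.
Give Clinic L 140 more to hit its cap of 170 → 260 left.
Clinic D: +140 to 160 (cap) → 120 left.
Give Clinic B 60 more to hit its cap of 90 → 60 left.
Clinic A has room for 110 more but only 60 remain, so it gets 60.
Total = 10×60 + 23×60 + 13×90 + 17×170 + 15×160 = 8440.

8440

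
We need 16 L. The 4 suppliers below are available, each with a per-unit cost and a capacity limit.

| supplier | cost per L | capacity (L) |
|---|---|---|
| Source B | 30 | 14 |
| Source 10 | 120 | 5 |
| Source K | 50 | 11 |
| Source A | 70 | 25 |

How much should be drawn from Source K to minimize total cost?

2

Use suppliers in increasing cost order.
Source B at 30: take all 14 L ; 2 still needed.
Source K (50): take the remaining 2 ; done.
Source A, Source 10: unused.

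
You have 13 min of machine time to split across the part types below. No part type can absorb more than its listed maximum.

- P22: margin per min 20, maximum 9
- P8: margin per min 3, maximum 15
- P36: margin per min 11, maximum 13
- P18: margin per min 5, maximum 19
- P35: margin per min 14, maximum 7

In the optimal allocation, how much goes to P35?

4

Rank by margin per min: P22 20 > P35 14 > P36 11 > P18 5 > P8 3.
P22 takes 9 to reach its cap of 9 ; 4 left.
P35: +4 (room for 7) → 4. Pool exhausted.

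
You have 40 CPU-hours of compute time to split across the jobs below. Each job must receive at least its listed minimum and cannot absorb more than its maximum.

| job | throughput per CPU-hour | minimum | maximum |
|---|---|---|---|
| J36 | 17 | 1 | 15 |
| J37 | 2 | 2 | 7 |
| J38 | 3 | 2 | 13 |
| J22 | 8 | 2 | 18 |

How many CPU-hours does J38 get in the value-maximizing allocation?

5

Meeting every minimum uses 1+2+2+2 = 7 CPU-hours, leaving 33.
Rank by throughput per CPU-hour: J36 17 > J22 8 > J38 3 > J37 2.
J36 takes 14 more to reach its cap of 15 → 19 left.
Give J22 16 more to hit its cap of 18 → 3 left.
Only 3 left; J38 takes them to reach 5.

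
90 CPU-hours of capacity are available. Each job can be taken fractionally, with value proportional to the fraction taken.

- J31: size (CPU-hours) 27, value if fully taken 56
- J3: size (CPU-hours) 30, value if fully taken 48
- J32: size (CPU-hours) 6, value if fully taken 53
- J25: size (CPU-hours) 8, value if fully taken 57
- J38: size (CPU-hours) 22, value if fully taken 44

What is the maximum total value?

Best value per unit of size first: J32 53/6≈8.83, J25 57/8≈7.12, J31 56/27≈2.07, J38 44/22≈2, J3 48/30≈1.6.
All 6 CPU-hours of J32 fit (value 53) — 84 remain.
All 8 CPU-hours of J25 fit (value 57) — 76 remain.
Take all of J31 (27 CPU-hours, value 56) — 49 CPU-hours left.
J38: take in full, 22 CPU-hours for value 44 — 27 left.
27 CPU-hours left: a 27/30 share of J3 gives 48×27/30 = 43.2.
Total value = 253.2.

253.2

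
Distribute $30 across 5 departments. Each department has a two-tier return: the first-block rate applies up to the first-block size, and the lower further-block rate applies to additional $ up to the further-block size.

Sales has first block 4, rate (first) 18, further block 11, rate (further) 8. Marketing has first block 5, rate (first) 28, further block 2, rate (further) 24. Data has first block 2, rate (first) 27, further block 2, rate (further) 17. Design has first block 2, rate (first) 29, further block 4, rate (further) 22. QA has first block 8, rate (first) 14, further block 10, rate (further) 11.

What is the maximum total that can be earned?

Treat each block as its own option and order by rate: Design/first 29 > Marketing/first 28 > Data/first 27 > Marketing/second 24 > Design/second 22 > Sales/first 18 > Data/second 17 > QA/first 14 > QA/second 11 > Sales/second 8.
Design/first (29): +2 — 28 left.
Fill Marketing first block (5 at 28) — 23 left.
Fill Data first block (2 at 27) — 21 left.
Fill Marketing second block (2 at 24) — 19 left.
Design/second (22): +4 — 15 left.
Sales/first (18): +4 — 11 left.
Data second at 17: fill all 2 — 9 left.
QA/first (14): +8 — 1 left.
QA/second: +1 of 10 at 11; pool empty.
Total = 29×2 + 28×5 + 27×2 + 24×2 + 22×4 + 18×4 + 17×2 + 14×8 + 11×1 = 617.

617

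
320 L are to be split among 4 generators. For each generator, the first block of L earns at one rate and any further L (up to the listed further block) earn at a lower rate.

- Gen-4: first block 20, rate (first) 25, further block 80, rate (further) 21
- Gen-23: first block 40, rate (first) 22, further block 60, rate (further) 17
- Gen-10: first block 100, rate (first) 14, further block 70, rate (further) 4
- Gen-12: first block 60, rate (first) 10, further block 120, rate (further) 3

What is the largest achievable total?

Order all 8 blocks by rate: Gen-4/tier1 25 > Gen-23/tier1 22 > Gen-4/tier2 21 > Gen-23/tier2 17 > Gen-10/tier1 14 > Gen-12/tier1 10 > Gen-10/tier2 4 > Gen-12/tier2 3.
Fill Gen-4 tier1 block (20 at 25) — 300 left.
Fill Gen-23 tier1 block (40 at 22) — 260 left.
Gen-4/tier2 (21): +80 — 180 left.
Gen-23/tier2 (17): +60 — 120 left.
Gen-10/tier1 (14): +100 — 20 left.
Gen-12/tier1: +20 of 60 at 10; pool empty.
Total = 25×20 + 22×40 + 21×80 + 17×60 + 14×100 + 10×20 = 5680.

5680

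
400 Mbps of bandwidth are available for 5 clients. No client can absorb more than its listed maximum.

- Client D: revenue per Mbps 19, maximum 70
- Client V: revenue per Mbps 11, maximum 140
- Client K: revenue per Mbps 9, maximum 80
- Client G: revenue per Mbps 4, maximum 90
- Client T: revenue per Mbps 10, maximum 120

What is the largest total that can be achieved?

Order the clients by revenue per Mbps: Client D 19 > Client V 11 > Client T 10 > Client K 9 > Client G 4.
Give Client D 70 to hit its cap of 70 ; 330 left.
Client V: +140 to 140 (cap) ; 190 left.
Client T: +120 to 120 (cap) ; 70 left.
Client K has room for 80 but only 70 remain, so it gets 70.
Total = 19×70 + 11×140 + 9×70 + 10×120 = 4700.

4700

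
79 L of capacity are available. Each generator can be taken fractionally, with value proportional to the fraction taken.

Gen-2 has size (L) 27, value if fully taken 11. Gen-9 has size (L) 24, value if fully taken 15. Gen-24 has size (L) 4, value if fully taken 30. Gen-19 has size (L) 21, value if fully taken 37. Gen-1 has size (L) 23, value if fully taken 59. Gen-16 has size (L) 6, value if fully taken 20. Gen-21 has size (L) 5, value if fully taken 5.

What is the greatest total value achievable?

Sort by value density: Gen-24 30/4≈7.5, Gen-16 20/6≈3.33, Gen-1 59/23≈2.57, Gen-19 37/21≈1.76, Gen-21 5/5≈1, Gen-9 15/24≈0.625, Gen-2 11/27≈0.407.
All 4 L of Gen-24 fit (value 30) → 75 remain.
All 6 L of Gen-16 fit (value 20) → 69 remain.
Take all of Gen-1 (23 L, value 59) → 46 L left.
Gen-19: take in full, 21 L for value 37 → 25 left.
Take all of Gen-21 (5 L, value 5) → 20 L left.
Only 20 L remain; take 20/24 of Gen-9 for value 15×20/24 = 12.5.
Total value = 163.5.

163.5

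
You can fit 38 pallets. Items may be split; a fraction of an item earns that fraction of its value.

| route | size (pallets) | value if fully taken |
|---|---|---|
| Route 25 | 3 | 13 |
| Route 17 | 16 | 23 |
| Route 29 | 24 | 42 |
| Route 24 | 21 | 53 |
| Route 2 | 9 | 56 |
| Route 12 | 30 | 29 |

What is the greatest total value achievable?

Rank by value-to-size ratio: Route 2 56/9≈6.22, Route 25 13/3≈4.33, Route 24 53/21≈2.52, Route 29 42/24≈1.75, Route 17 23/16≈1.44, Route 12 29/30≈0.967.
Take all of Route 2 (9 pallets, value 56) ; 29 pallets left.
All 3 pallets of Route 25 fit (value 13) ; 26 remain.
All 21 pallets of Route 24 fit (value 53) ; 5 remain.
Only 5 pallets remain; take 5/24 of Route 29 for value 42×5/24 = 8.75.
Total value = 130.75.

130.75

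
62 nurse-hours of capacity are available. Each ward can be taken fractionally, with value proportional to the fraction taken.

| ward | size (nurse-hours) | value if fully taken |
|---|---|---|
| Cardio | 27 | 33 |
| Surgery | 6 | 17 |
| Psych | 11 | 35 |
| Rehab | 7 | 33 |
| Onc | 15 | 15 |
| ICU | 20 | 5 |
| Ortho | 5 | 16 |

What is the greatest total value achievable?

Rank by value-to-size ratio: Rehab 33/7≈4.71, Ortho 16/5≈3.2, Psych 35/11≈3.18, Surgery 17/6≈2.83, Cardio 33/27≈1.22, Onc 15/15≈1, ICU 5/20≈0.25.
Take all of Rehab (7 nurse-hours, value 33) ; 55 nurse-hours left.
All 5 nurse-hours of Ortho fit (value 16) ; 50 remain.
All 11 nurse-hours of Psych fit (value 35) ; 39 remain.
Take all of Surgery (6 nurse-hours, value 17) ; 33 nurse-hours left.
All 27 nurse-hours of Cardio fit (value 33) ; 6 remain.
Fill the last 6 nurse-hours with part of Onc: 6/15 of it earns 6.
Total value = 140.

140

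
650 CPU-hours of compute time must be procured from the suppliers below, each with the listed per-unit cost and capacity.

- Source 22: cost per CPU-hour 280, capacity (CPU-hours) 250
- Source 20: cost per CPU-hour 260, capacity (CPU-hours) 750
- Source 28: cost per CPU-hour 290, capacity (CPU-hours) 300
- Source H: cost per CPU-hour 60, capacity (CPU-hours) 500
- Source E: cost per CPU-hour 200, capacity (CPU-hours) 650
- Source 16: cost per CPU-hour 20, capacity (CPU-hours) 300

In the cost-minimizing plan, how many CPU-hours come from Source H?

350

Use suppliers in increasing cost order.
Source 16 at 20: take all 300 CPU-hours ; 350 still needed.
Source H at 60: take 350 of its 500 ; requirement met.
Source E, Source 20, Source 22, Source 28: unused.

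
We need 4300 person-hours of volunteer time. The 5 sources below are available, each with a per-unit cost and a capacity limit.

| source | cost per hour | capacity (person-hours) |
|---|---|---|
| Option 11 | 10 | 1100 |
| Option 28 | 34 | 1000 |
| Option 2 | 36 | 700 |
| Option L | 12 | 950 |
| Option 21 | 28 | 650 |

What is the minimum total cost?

Use sources in increasing cost order.
Option 11 (10): use full 1100 — 3200 person-hours to go.
Option L (12): use full 950 — 2250 person-hours to go.
Option 21 at 28: take all 650 person-hours — 1600 still needed.
Option 28 at 34: take all 1000 person-hours — 600 still needed.
Option 2 at 36: take 600 of its 700 — requirement met.
Cost = 1100×10 + 950×12 + 650×28 + 1000×34 + 600×36 = 96200.

96200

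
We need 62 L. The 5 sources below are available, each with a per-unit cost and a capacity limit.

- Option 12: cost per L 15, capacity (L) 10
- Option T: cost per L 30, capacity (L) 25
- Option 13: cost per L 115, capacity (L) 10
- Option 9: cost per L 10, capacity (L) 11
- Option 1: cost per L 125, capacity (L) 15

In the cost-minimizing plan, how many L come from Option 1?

Use sources in increasing cost order.
Option 9 (10): use full 11 — 51 L to go.
Option 12 at 15: take all 10 L — 41 still needed.
Option T (30): use full 25 — 16 L to go.
Option 13 at 115: take all 10 L — 6 still needed.
Take 6 from Option 1 at 125 to finish.

6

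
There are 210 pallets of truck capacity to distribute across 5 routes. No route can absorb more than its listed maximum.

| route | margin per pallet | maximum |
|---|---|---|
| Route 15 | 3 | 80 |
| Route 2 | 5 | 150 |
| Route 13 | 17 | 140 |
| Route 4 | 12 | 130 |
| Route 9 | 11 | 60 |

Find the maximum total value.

Rank by margin per pallet: Route 13 17 > Route 4 12 > Route 9 11 > Route 2 5 > Route 15 3.
Route 13 takes 140 to reach its cap of 140 → 70 left.
Only 70 left; Route 4 takes them to reach 70.
Total = 17×140 + 12×70 = 3220.

3220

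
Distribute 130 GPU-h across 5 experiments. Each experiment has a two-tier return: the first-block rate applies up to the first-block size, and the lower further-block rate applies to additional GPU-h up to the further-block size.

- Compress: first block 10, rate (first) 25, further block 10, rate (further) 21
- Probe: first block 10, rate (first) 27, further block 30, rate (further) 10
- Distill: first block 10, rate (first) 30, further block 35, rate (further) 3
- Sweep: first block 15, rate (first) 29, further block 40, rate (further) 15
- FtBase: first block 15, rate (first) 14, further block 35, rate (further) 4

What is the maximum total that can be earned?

2475

Rank every tier by rate: Distill/first 30 > Sweep/first 29 > Probe/first 27 > Compress/first 25 > Compress/second 21 > Sweep/second 15 > FtBase/first 14 > Probe/second 10 > FtBase/second 4 > Distill/second 3.
Fill Distill first block (10 at 30) → 120 left.
Sweep first at 29: fill all 15 → 105 left.
Probe first at 27: fill all 10 → 95 left.
Fill Compress first block (10 at 25) → 85 left.
Compress/second (21): +10 → 75 left.
Fill Sweep second block (40 at 15) → 35 left.
FtBase first at 14: fill all 15 → 20 left.
Probe/second: +20 of 30 at 10; pool empty.
Total = 30×10 + 29×15 + 27×10 + 25×10 + 21×10 + 15×40 + 14×15 + 10×20 = 2475.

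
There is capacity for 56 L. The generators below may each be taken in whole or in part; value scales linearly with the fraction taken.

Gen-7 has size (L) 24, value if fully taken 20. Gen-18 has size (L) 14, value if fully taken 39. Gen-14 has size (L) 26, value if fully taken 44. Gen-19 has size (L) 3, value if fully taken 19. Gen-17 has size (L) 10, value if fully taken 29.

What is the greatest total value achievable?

Best value per unit of size first: Gen-19 19/3≈6.33, Gen-17 29/10≈2.9, Gen-18 39/14≈2.79, Gen-14 44/26≈1.69, Gen-7 20/24≈0.833.
Take all of Gen-19 (3 L, value 19) — 53 L left.
All 10 L of Gen-17 fit (value 29) — 43 remain.
All 14 L of Gen-18 fit (value 39) — 29 remain.
Take all of Gen-14 (26 L, value 44) — 3 L left.
3 L left: a 3/24 share of Gen-7 gives 20×3/24 = 2.5.
Total value = 133.5.

133.5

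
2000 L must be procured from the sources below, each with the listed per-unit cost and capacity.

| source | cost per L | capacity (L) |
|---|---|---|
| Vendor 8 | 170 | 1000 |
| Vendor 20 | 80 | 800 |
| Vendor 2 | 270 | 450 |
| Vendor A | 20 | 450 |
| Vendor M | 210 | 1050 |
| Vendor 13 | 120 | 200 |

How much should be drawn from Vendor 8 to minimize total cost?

Fill from the cheapest source first.
Vendor A at 20: take all 450 L — 1550 still needed.
Vendor 20 (80): use full 800 — 750 L to go.
Vendor 13 (120): use full 200 — 550 L to go.
Vendor 8 at 170: take 550 of its 1000 — requirement met.
Vendor M, Vendor 2: unused.

550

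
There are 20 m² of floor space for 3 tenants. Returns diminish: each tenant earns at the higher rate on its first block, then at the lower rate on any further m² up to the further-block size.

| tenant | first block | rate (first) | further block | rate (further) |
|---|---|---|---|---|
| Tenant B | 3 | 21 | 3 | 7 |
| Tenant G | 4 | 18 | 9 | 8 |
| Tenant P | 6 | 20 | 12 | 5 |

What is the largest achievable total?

Treat each block as its own option and order by rate: Tenant B/tier1 21 > Tenant P/tier1 20 > Tenant G/tier1 18 > Tenant G/tier2 8 > Tenant B/tier2 7 > Tenant P/tier2 5.
Fill Tenant B tier1 block (3 at 21) ; 17 left.
Tenant P tier1 at 20: fill all 6 ; 11 left.
Fill Tenant G tier1 block (4 at 18) ; 7 left.
Tenant G/tier2: +7 of 9 at 8; pool empty.
Total = 21×3 + 20×6 + 18×4 + 8×7 = 311.

311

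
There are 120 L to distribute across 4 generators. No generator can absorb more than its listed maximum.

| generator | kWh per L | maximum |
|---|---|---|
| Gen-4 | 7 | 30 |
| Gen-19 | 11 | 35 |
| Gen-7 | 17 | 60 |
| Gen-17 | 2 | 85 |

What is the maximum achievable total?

1580

Highest kWh per L first: Gen-7 17 > Gen-19 11 > Gen-4 7 > Gen-17 2.
Give Gen-7 60 to hit its cap of 60 ; 60 left.
Gen-19: +35 to 35 (cap) ; 25 left.
Gen-4 has room for 30 but only 25 remain, so it gets 25.
Total = 7×25 + 11×35 + 17×60 = 1580.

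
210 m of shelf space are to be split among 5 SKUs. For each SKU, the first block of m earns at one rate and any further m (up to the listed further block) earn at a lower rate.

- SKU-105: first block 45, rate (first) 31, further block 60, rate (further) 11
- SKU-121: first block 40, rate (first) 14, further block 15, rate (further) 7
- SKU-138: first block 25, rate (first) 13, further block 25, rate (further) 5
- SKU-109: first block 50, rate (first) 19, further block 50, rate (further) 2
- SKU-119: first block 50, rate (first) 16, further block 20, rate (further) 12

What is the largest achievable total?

Order all 10 blocks by rate: SKU-105/first 31 > SKU-109/first 19 > SKU-119/first 16 > SKU-121/first 14 > SKU-138/first 13 > SKU-119/second 12 > SKU-105/second 11 > SKU-121/second 7 > SKU-138/second 5 > SKU-109/second 2.
SKU-105 first at 31: fill all 45 — 165 left.
SKU-109 first at 19: fill all 50 — 115 left.
SKU-119/first (16): +50 — 65 left.
Fill SKU-121 first block (40 at 14) — 25 left.
Fill SKU-138 first block (25 at 13) — 0 left.
Total = 31×45 + 19×50 + 16×50 + 14×40 + 13×25 = 4030.

4030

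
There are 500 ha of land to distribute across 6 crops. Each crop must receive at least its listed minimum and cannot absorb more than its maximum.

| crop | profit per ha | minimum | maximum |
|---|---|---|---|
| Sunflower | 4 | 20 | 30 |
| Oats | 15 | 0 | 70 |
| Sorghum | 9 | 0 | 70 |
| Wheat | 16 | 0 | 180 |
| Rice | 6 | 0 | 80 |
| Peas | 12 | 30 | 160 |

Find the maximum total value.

Meeting every minimum uses 20+0+0+0+0+30 = 50 ha, leaving 450.
Rank by profit per ha: Wheat 16 > Oats 15 > Peas 12 > Sorghum 9 > Rice 6 > Sunflower 4.
Wheat takes 180 more to reach its cap of 180 ; 270 left.
Oats: +70 to 70 (cap) ; 200 left.
Peas takes 130 more to reach its cap of 160 ; 70 left.
Sorghum: +70 to 70 (cap) ; 0 left.
Total = 4×20 + 15×70 + 9×70 + 16×180 + 12×160 = 6560.

6560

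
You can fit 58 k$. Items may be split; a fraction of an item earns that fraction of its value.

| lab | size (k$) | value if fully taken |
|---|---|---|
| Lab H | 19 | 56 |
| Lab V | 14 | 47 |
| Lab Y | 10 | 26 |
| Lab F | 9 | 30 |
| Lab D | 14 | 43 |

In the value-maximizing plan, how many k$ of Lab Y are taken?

Rank by value-to-size ratio: Lab V 47/14≈3.36, Lab F 30/9≈3.33, Lab D 43/14≈3.07, Lab H 56/19≈2.95, Lab Y 26/10≈2.6.
Take all of Lab V (14 k$, value 47) — 44 k$ left.
Take all of Lab F (9 k$, value 30) — 35 k$ left.
All 14 k$ of Lab D fit (value 43) — 21 remain.
Lab H: take in full, 19 k$ for value 56 — 2 left.
Only 2 k$ remain; take 2/10 of Lab Y for value 26×2/10 = 5.2.

2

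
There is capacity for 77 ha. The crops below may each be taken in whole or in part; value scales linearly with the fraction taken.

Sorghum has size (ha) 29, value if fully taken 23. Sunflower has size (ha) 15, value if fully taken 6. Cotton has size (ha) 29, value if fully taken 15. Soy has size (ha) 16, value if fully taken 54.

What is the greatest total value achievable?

93.2

Best value per unit of size first: Soy 54/16≈3.38, Sorghum 23/29≈0.793, Cotton 15/29≈0.517, Sunflower 6/15≈0.4.
All 16 ha of Soy fit (value 54) — 61 remain.
Take all of Sorghum (29 ha, value 23) — 32 ha left.
Cotton: take in full, 29 ha for value 15 — 3 left.
3 ha left: a 3/15 share of Sunflower gives 6×3/15 = 1.2.
Total value = 93.2.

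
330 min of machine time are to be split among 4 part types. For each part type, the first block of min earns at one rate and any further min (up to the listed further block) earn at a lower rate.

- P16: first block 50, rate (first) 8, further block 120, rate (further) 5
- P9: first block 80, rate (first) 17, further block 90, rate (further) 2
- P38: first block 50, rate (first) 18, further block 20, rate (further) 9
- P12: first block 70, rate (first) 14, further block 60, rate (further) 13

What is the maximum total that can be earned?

Order all 8 blocks by rate: P38/T1 18 > P9/T1 17 > P12/T1 14 > P12/T2 13 > P38/T2 9 > P16/T1 8 > P16/T2 5 > P9/T2 2.
P38/T1 (18): +50 — 280 left.
Fill P9 T1 block (80 at 17) — 200 left.
P12 T1 at 14: fill all 70 — 130 left.
Fill P12 T2 block (60 at 13) — 70 left.
Fill P38 T2 block (20 at 9) — 50 left.
Fill P16 T1 block (50 at 8) — 0 left.
Total = 18×50 + 17×80 + 14×70 + 13×60 + 9×20 + 8×50 = 4600.

4600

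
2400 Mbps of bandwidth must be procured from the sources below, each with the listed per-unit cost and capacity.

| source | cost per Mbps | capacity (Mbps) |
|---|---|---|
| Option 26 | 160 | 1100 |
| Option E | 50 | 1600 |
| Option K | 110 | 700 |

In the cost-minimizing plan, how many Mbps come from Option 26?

100

Fill from the cheapest source first.
Take 1600 from Option E at 50 → need 800 more.
Take 700 from Option K at 110 → need 100 more.
Option 26 (160): take the remaining 100 → done.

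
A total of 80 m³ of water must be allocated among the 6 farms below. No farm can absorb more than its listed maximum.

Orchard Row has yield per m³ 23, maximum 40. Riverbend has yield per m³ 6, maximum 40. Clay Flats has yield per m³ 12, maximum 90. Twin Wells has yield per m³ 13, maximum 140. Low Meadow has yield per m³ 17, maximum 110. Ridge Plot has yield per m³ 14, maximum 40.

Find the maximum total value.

1600

Rank by yield per m³: Orchard Row 23 > Low Meadow 17 > Ridge Plot 14 > Twin Wells 13 > Clay Flats 12 > Riverbend 6.
Orchard Row: +40 to 40 (cap) → 40 left.
Low Meadow: +40 (room for 110) → 40. Pool exhausted.
Total = 23×40 + 17×40 = 1600.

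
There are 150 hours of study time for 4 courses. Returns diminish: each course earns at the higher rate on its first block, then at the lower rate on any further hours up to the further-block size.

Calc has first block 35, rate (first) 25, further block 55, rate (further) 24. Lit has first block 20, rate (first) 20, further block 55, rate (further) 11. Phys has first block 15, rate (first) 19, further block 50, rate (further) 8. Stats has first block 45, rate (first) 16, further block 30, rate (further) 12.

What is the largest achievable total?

3280

Rank every tier by rate: Calc/T1 25 > Calc/T2 24 > Lit/T1 20 > Phys/T1 19 > Stats/T1 16 > Stats/T2 12 > Lit/T2 11 > Phys/T2 8.
Fill Calc T1 block (35 at 25) → 115 left.
Fill Calc T2 block (55 at 24) → 60 left.
Lit/T1 (20): +20 → 40 left.
Phys T1 at 19: fill all 15 → 25 left.
Stats/T1: +25 of 45 at 16; pool empty.
Total = 25×35 + 24×55 + 20×20 + 19×15 + 16×25 = 3280.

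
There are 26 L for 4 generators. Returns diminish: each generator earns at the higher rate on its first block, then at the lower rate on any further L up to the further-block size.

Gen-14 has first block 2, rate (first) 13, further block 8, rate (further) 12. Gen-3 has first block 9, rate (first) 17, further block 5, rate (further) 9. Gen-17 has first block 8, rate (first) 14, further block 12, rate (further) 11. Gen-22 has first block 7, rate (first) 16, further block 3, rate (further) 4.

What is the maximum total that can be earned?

403

Treat each block as its own option and order by rate: Gen-3/tier1 17 > Gen-22/tier1 16 > Gen-17/tier1 14 > Gen-14/tier1 13 > Gen-14/tier2 12 > Gen-17/tier2 11 > Gen-3/tier2 9 > Gen-22/tier2 4.
Fill Gen-3 tier1 block (9 at 17) → 17 left.
Gen-22 tier1 at 16: fill all 7 → 10 left.
Gen-17/tier1 (14): +8 → 2 left.
Gen-14 tier1 at 13: fill all 2 → 0 left.
Total = 17×9 + 16×7 + 14×8 + 13×2 = 403.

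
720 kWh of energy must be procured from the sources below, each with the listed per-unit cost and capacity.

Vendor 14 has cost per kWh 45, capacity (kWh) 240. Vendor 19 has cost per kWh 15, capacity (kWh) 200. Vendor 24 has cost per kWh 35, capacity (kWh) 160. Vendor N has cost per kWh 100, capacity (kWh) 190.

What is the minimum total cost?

31400

Use sources in increasing cost order.
Vendor 19 (15): use full 200 — 520 kWh to go.
Take 160 from Vendor 24 at 35 — need 360 more.
Vendor 14 at 45: take all 240 kWh — 120 still needed.
Take 120 from Vendor N at 100 to finish.
Cost = 200×15 + 160×35 + 240×45 + 120×100 = 31400.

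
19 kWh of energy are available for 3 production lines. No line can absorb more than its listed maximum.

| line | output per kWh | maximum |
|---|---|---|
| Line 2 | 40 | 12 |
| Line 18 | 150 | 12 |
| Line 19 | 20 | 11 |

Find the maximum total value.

Highest output per kWh first: Line 18 150 > Line 2 40 > Line 19 20.
Line 18 takes 12 to reach its cap of 12 — 7 left.
Line 2: +7 (room for 12) → 7. Pool exhausted.
Total = 40×7 + 150×12 = 2080.

2080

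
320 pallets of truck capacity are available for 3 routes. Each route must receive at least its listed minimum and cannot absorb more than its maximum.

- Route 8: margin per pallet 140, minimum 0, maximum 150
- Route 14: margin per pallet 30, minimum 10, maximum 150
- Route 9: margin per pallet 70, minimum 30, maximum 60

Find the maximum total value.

Meeting every minimum uses 0+10+30 = 40 pallets, leaving 280.
Highest margin per pallet first: Route 8 140 > Route 9 70 > Route 14 30.
Route 8 takes 150 more to reach its cap of 150 ; 130 left.
Route 9: +30 to 60 (cap) ; 100 left.
Only 100 left; Route 14 takes them to reach 110.
Total = 140×150 + 30×110 + 70×60 = 28500.

28500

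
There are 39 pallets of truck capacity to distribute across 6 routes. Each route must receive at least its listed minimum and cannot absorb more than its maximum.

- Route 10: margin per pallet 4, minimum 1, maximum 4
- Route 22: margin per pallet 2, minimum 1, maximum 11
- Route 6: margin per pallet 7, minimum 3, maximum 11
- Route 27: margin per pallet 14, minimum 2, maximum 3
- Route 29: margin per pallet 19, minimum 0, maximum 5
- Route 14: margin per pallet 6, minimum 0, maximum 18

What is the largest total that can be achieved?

Meeting every minimum uses 1+1+3+2+0+0 = 7 pallets, leaving 32.
Highest margin per pallet first: Route 29 19 > Route 27 14 > Route 6 7 > Route 14 6 > Route 10 4 > Route 22 2.
Give Route 29 5 more to hit its cap of 5 ; 27 left.
Route 27 takes 1 more to reach its cap of 3 ; 26 left.
Route 6: +8 to 11 (cap) ; 18 left.
Route 14 takes 18 more to reach its cap of 18 ; 0 left.
Total = 4×1 + 2×1 + 7×11 + 14×3 + 19×5 + 6×18 = 328.

328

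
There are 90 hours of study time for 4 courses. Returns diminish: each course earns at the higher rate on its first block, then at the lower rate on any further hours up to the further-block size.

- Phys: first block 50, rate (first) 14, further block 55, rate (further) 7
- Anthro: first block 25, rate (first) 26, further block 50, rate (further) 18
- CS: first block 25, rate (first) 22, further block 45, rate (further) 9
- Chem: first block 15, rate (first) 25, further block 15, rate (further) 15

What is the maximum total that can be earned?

2025

Treat each block as its own option and order by rate: Anthro/tier1 26 > Chem/tier1 25 > CS/tier1 22 > Anthro/tier2 18 > Chem/tier2 15 > Phys/tier1 14 > CS/tier2 9 > Phys/tier2 7.
Anthro tier1 at 26: fill all 25 ; 65 left.
Chem/tier1 (25): +15 ; 50 left.
Fill CS tier1 block (25 at 22) ; 25 left.
Anthro/tier2: +25 of 50 at 18; pool empty.
Total = 26×25 + 25×15 + 22×25 + 18×25 = 2025.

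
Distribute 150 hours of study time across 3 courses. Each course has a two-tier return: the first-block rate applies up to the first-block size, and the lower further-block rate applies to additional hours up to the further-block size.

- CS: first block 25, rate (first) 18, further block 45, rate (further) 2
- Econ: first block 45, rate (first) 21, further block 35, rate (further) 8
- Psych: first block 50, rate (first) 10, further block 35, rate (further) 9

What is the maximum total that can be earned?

2165

Rank every tier by rate: Econ/tier1 21 > CS/tier1 18 > Psych/tier1 10 > Psych/tier2 9 > Econ/tier2 8 > CS/tier2 2.
Fill Econ tier1 block (45 at 21) → 105 left.
CS tier1 at 18: fill all 25 → 80 left.
Fill Psych tier1 block (50 at 10) → 30 left.
Psych/tier2: +30 of 35 at 9; pool empty.
Total = 21×45 + 18×25 + 10×50 + 9×30 = 2165.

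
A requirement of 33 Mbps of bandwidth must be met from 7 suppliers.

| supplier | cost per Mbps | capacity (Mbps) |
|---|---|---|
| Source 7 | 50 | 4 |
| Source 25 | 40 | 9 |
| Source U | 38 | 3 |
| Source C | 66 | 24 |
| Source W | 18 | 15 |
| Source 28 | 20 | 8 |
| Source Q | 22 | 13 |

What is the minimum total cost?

650

Fill from the cheapest supplier first.
Source W (18): use full 15 ; 18 Mbps to go.
Source 28 at 20: take all 8 Mbps ; 10 still needed.
Source Q (22): take the remaining 10 ; done.
Source U, Source 25, Source 7, Source C: unused.
Cost = 15×18 + 8×20 + 10×22 = 650.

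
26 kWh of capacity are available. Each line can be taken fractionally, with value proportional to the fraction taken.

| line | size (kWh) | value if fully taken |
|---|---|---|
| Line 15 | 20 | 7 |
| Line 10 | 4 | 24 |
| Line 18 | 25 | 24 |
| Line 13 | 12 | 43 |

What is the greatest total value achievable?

76.6

Rank by value-to-size ratio: Line 10 24/4≈6, Line 13 43/12≈3.58, Line 18 24/25≈0.96, Line 15 7/20≈0.35.
Line 10: take in full, 4 kWh for value 24 ; 22 left.
Line 13: take in full, 12 kWh for value 43 ; 10 left.
10 kWh left: a 10/25 share of Line 18 gives 24×10/25 = 9.6.
Total value = 76.6.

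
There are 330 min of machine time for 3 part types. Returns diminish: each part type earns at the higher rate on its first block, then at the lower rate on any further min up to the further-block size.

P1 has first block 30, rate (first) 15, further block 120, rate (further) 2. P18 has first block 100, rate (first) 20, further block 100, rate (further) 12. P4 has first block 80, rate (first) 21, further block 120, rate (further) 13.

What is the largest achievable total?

5690

Order all 6 blocks by rate: P4/tier1 21 > P18/tier1 20 > P1/tier1 15 > P4/tier2 13 > P18/tier2 12 > P1/tier2 2.
P4 tier1 at 21: fill all 80 → 250 left.
P18 tier1 at 20: fill all 100 → 150 left.
P1 tier1 at 15: fill all 30 → 120 left.
Fill P4 tier2 block (120 at 13) → 0 left.
Total = 21×80 + 20×100 + 15×30 + 13×120 = 5690.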